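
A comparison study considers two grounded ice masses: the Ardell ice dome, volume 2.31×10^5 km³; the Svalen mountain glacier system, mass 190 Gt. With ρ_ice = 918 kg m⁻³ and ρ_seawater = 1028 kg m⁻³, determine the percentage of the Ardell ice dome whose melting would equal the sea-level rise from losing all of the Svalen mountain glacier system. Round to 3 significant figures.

≈ 0.0896 %

Equal sea-level rise means equal mass of meltwater, i.e. equal mass of ice lost.
Ice mass of Svalen: 1.900×10^14 kg; ice mass of Ardell: 2.121×10^17 kg.
Fraction required = 1.900×10^14 / 2.121×10^17 = 8.96×10^-4 → 0.0896 %.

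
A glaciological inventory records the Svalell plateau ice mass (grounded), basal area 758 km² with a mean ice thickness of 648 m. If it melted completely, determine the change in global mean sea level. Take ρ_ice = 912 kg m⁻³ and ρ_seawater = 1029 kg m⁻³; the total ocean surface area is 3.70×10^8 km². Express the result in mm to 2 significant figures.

Svalell: ice volume = 758 km² × 648 m = 491.2 km³; 491.2 × (912/1029) = 435.3 km³ of water.
Spread over 3.70×10^14 m² of ocean, Δh = 4.353×10^11 / 3.70×10^14 = 1.18×10^-3 m = 1.2 mm.

≈ 1.2 mm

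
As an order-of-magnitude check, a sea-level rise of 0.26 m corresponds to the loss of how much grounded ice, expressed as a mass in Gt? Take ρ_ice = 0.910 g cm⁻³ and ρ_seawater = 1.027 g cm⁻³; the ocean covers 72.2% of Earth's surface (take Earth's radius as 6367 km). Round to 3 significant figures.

≈ 9.82×10^4 Gt

Required water volume = Δh × A = 0.26 m × 3.68×10^14 m² = 9.563×10^13 m³.
ρ_w = 1.027 g cm⁻³ = 1027 kg m⁻³, so the mass of water = 9.563×10^13 m³ × 1027 kg m⁻³ = 9.821×10^16 kg = 9.82×10^4 Gt (and the same mass of ice, by conservation).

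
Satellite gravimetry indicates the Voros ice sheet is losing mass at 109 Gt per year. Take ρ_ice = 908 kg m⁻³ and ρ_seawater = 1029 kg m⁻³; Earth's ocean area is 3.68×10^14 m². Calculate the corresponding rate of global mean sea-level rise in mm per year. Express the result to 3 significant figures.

ρ_w = 1029 kg m⁻³. Annual water volume added = 109 Gt / ρ_w = 1.090×10^14 kg / 1029 kg m⁻³ = 1.059×10^11 m³.
Δh per year = 1.059×10^11 / 3.68×10^14 = 2.88×10^-4 m = 0.288 mm.

≈ 0.288 mm/yr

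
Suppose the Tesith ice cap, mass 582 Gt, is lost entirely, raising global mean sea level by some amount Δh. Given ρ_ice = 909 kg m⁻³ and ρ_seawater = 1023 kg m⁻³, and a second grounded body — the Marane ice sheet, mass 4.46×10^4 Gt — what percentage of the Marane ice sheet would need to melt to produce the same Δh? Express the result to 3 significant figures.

≈ 1.30 %

Equal sea-level rise means equal mass of meltwater, i.e. equal mass of ice lost.
Ice mass of Tesith: 5.820×10^14 kg; ice mass of Marane: 4.460×10^16 kg.
Fraction required = 5.820×10^14 / 4.460×10^16 = 0.0130 → 1.30 %.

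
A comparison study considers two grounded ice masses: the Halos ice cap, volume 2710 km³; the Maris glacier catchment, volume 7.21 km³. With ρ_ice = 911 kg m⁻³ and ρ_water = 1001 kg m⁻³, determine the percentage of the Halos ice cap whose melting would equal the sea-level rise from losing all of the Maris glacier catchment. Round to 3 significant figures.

Equal sea-level rise means equal mass of meltwater, i.e. equal mass of ice lost.
Ice mass of Maris: 6.568×10^12 kg; ice mass of Halos: 2.469×10^15 kg.
Fraction required = 6.568×10^12 / 2.469×10^15 = 2.66×10^-3 → 0.266 %.

≈ 0.266 %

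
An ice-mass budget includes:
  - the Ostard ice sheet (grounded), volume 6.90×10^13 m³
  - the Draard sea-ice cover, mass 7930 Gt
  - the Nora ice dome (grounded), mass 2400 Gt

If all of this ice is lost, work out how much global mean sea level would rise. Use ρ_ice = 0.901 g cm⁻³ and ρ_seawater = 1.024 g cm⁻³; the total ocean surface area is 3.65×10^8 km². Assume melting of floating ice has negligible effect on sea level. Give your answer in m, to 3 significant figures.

Ostard: 6.90×10^13 m³ × (901/1024) = 6.071×10^13 m³ of water.
The Draard sea-ice cover is floating and already displaces its own weight of water, so its melt adds essentially nothing to sea level.
Nora: 2400 Gt = 2.400×10^15 kg; dividing by ρ_w = 1.024 g cm⁻³ = 1024 kg m⁻³ gives 2.344×10^12 m³ of water.
Total added water ≈ 6.306×10^13 m³ over 3.65×10^14 m² → Δh = 0.173 m.

≈ 0.173 m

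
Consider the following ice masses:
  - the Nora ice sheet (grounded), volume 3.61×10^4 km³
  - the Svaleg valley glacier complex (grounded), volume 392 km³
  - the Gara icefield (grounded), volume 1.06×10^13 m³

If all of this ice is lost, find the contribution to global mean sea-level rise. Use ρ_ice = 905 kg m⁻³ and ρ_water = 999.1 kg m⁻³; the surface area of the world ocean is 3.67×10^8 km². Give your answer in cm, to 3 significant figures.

Nora: 3.61×10^4 km³ × (905/999.1) = 3.270×10^4 km³ of water.
Svaleg: 392 km³ × (905/999.1) = 355.1 km³ of water.
Gara: 1.06×10^13 m³ × (905/999.1) = 9.602×10^12 m³ of water.
Total added water ≈ 4.266×10^13 m³ over 3.67×10^14 m² → Δh = 0.116 m = 11.6 cm.

≈ 11.6 cm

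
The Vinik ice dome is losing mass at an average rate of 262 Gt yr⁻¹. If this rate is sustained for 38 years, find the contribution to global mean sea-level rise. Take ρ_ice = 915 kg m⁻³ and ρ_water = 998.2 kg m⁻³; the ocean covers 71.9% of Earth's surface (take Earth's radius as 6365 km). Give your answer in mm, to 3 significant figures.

≈ 27.2 mm

Total mass lost = 262 Gt/yr × 38 yr = 9956 Gt = 9.956×10^15 kg.
ρ_w = 998.2 kg m⁻³, so water volume = 9.956×10^15 / 998.2 = 9.974×10^12 m³.
Δh = 9.974×10^12 / 3.66×10^14 = 0.0272 m = 27.2 mm.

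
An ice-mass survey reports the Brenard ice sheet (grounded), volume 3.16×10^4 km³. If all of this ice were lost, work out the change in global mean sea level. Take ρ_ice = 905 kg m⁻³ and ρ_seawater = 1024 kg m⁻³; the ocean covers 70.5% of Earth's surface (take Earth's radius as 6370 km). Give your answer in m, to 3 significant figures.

≈ 0.0777 m

Brenard: 3.16×10^4 km³ × (905/1024) = 2.793×10^4 km³ of water.
Spread over 3.59×10^14 m² of ocean, Δh = 2.793×10^13 / 3.59×10^14 = 0.0777 m.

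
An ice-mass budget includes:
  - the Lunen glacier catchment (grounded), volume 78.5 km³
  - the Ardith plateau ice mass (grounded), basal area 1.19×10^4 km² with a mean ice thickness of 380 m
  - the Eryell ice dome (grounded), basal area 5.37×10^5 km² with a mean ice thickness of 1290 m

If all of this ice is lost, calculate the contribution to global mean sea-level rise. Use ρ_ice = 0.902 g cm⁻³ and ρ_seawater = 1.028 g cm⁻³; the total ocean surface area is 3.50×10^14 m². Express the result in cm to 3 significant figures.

Lunen: 78.5 km³ × (902/1028) = 68.88 km³ of water.
Ardith: ice volume = 1.19×10^4 km² × 380 m = 4522 km³; 4522 × (902/1028) = 3968 km³ of water.
Eryell: ice volume = 5.37×10^5 km² × 1290 m = 6.927×10^5 km³; 6.927×10^5 × (902/1028) = 6.078×10^5 km³ of water.
Total added water ≈ 6.119×10^14 m³ over 3.50×10^14 m² → Δh = 1.75 m = 175 cm.

≈ 175 cm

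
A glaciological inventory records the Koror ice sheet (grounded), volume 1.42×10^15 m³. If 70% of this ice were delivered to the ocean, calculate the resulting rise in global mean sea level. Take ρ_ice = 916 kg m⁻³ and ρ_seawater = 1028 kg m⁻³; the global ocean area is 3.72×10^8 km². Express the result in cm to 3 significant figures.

Koror: 0.7 × 1.42×10^15 m³ × (916/1028) = 8.857×10^14 m³ of water.
Spread over 3.72×10^14 m² of ocean, Δh = 8.857×10^14 / 3.72×10^14 = 2.38 m = 238 cm.

≈ 238 cm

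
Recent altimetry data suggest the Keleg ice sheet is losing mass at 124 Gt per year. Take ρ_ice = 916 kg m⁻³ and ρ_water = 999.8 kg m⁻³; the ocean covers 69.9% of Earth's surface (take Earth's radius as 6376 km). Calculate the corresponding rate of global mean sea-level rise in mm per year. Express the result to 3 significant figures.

≈ 0.347 mm/yr

ρ_w = 999.8 kg m⁻³. Annual water volume added = 124 Gt / ρ_w = 1.240×10^14 kg / 999.8 kg m⁻³ = 1.240×10^11 m³.
Δh per year = 1.240×10^11 / 3.57×10^14 = 3.47×10^-4 m = 0.347 mm.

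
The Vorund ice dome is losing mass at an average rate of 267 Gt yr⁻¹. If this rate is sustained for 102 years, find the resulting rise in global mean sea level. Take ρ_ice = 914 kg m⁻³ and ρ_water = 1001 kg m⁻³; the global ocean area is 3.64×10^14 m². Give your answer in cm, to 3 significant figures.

Total mass lost = 267 Gt/yr × 102 yr = 2.723×10^4 Gt = 2.723×10^16 kg.
ρ_w = 1001 kg m⁻³, so water volume = 2.723×10^16 / 1001 = 2.721×10^13 m³.
Δh = 2.721×10^13 / 3.64×10^14 = 0.0747 m = 7.47 cm.

≈ 7.47 cm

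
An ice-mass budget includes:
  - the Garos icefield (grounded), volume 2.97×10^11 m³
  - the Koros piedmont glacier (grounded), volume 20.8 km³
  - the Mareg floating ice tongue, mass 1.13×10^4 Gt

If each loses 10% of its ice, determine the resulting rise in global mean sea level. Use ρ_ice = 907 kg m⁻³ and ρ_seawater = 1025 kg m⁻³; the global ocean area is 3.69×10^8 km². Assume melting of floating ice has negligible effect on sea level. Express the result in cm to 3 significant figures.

Garos: 0.1 × 2.97×10^11 m³ × (907/1025) = 2.628×10^10 m³ of water.
Koros: 0.1 × 20.8 km³ × (907/1025) = 1.841 km³ of water.
The Mareg floating ice tongue is floating and already displaces its own weight of water, so its melt adds essentially nothing to sea level.
Total added water ≈ 2.812×10^10 m³ over 3.69×10^14 m² → Δh = 7.62×10^-5 m = 7.62×10^-3 cm.

≈ 7.62×10^-3 cm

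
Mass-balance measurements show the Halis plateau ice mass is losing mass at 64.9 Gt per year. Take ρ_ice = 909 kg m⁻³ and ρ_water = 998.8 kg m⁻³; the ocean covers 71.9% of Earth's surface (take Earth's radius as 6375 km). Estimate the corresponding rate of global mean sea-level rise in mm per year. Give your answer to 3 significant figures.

≈ 0.177 mm/yr

ρ_w = 998.8 kg m⁻³. Annual water volume added = 64.9 Gt / ρ_w = 6.490×10^13 kg / 998.8 kg m⁻³ = 6.498×10^10 m³.
Δh per year = 6.498×10^10 / 3.67×10^14 = 1.77×10^-4 m = 0.177 mm.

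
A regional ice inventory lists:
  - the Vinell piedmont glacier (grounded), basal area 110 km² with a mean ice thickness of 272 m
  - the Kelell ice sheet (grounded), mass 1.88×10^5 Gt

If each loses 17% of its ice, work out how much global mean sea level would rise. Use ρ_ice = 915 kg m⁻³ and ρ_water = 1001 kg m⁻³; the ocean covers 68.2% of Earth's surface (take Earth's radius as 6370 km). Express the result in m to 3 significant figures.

Vinell: ice volume = 110 km² × 272 m = 29.92 km³; 0.17 × 29.92 × (915/1001) = 4.649 km³ of water.
Kelell: 0.17 × 1.88×10^5 Gt = 3.196×10^16 kg; dividing by ρ_w = 1001 kg m⁻³ gives 3.193×10^13 m³ of water.
Total added water ≈ 3.193×10^13 m³ over 3.48×10^14 m² → Δh = 0.0918 m.

≈ 0.0918 m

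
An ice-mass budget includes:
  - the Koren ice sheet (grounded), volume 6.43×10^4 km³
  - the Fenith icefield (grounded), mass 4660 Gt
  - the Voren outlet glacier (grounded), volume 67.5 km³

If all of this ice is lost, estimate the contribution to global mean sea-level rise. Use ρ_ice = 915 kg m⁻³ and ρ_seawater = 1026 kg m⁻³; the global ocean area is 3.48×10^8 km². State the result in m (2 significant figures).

≈ 0.18 m

Koren: 6.43×10^4 km³ × (915/1026) = 5.734×10^4 km³ of water.
Fenith: 4660 Gt = 4.660×10^15 kg; dividing by ρ_w = 1026 kg m⁻³ gives 4.542×10^12 m³ of water.
Voren: 67.5 km³ × (915/1026) = 60.20 km³ of water.
Total added water ≈ 6.195×10^13 m³ over 3.48×10^14 m² → Δh = 0.178 m.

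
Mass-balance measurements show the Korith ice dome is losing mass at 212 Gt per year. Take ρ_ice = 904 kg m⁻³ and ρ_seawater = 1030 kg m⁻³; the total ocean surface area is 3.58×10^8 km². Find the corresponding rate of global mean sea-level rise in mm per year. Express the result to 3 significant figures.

≈ 0.575 mm/yr

ρ_w = 1030 kg m⁻³. Annual water volume added = 212 Gt / ρ_w = 2.120×10^14 kg / 1030 kg m⁻³ = 2.058×10^11 m³.
Δh per year = 2.058×10^11 / 3.58×10^14 = 5.75×10^-4 m = 0.575 mm.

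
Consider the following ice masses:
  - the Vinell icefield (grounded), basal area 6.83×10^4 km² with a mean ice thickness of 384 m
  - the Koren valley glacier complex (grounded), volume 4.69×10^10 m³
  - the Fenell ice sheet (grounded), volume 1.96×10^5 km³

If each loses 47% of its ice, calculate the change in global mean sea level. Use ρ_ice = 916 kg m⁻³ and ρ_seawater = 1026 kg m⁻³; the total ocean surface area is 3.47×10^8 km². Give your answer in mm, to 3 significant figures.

Vinell: ice volume = 6.83×10^4 km² × 384 m = 2.623×10^4 km³; 0.47 × 2.623×10^4 × (916/1026) = 1.101×10^4 km³ of water.
Koren: 0.47 × 4.69×10^10 m³ × (916/1026) = 1.968×10^10 m³ of water.
Fenell: 0.47 × 1.96×10^5 km³ × (916/1026) = 8.224×10^4 km³ of water.
Total added water ≈ 9.327×10^13 m³ over 3.47×10^14 m² → Δh = 0.269 m = 269 mm.

≈ 269 mm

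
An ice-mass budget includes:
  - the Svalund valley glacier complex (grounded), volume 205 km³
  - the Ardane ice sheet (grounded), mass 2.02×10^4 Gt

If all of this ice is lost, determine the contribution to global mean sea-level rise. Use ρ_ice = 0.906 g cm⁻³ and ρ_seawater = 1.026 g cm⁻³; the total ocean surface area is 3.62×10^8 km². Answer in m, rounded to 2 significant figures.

Svalund: 205 km³ × (906/1026) = 181.0 km³ of water.
Ardane: 2.02×10^4 Gt = 2.020×10^16 kg; dividing by ρ_w = 1.026 g cm⁻³ = 1026 kg m⁻³ gives 1.969×10^13 m³ of water.
Total added water ≈ 1.987×10^13 m³ over 3.62×10^14 m² → Δh = 0.0549 m.

≈ 0.055 m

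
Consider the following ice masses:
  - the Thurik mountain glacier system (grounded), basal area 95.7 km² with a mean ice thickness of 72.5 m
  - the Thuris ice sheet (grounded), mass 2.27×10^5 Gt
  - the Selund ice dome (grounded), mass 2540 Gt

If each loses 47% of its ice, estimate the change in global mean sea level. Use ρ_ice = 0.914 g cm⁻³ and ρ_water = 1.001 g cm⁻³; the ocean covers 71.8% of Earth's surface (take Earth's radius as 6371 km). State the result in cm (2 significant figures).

Thurik: ice volume = 95.7 km² × 72.5 m = 6.938 km³; 0.47 × 6.938 × (914/1001) = 2.978 km³ of water.
Thuris: 0.47 × 2.27×10^5 Gt = 1.067×10^17 kg; dividing by ρ_w = 1.001 g cm⁻³ = 1001 kg m⁻³ gives 1.066×10^14 m³ of water.
Selund: 0.47 × 2540 Gt = 1.194×10^15 kg; dividing by ρ_w = 1001 kg m⁻³ gives 1.193×10^12 m³ of water.
Total added water ≈ 1.078×10^14 m³ over 3.66×10^14 m² → Δh = 0.294 m = 29 cm.

≈ 29 cm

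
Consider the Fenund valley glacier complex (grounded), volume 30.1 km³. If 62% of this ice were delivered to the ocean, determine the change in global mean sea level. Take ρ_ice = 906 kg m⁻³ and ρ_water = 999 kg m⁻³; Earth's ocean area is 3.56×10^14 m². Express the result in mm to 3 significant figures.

Fenund: 0.62 × 30.1 km³ × (906/999) = 16.92 km³ of water.
Spread over 3.56×10^14 m² of ocean, Δh = 1.692×10^10 / 3.56×10^14 = 4.75×10^-5 m = 0.0475 mm.

≈ 0.0475 mm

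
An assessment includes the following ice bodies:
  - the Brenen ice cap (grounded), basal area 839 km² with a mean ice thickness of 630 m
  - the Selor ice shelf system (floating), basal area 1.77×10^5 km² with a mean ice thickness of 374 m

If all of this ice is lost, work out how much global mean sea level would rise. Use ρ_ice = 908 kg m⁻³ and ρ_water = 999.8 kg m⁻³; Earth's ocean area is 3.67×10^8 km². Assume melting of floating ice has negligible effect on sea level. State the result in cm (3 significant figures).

Brenen: ice volume = 839 km² × 630 m = 528.6 km³; 528.6 × (908/999.8) = 480.0 km³ of water.
The Selor ice shelf system is floating and already displaces its own weight of water, so its melt adds essentially nothing to sea level.
Total added water ≈ 4.800×10^11 m³ over 3.67×10^14 m² → Δh = 1.31×10^-3 m = 0.131 cm.

≈ 0.131 cm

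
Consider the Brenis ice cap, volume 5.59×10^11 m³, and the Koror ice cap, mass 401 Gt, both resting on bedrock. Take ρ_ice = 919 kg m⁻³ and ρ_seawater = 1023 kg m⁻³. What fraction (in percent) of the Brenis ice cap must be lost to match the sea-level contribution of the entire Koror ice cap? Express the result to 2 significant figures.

Equal sea-level rise means equal mass of meltwater, i.e. equal mass of ice lost.
Ice mass of Koror: 4.010×10^14 kg; ice mass of Brenis: 5.137×10^14 kg.
Fraction required = 4.010×10^14 / 5.137×10^14 = 0.781 → 78 %.

≈ 78 %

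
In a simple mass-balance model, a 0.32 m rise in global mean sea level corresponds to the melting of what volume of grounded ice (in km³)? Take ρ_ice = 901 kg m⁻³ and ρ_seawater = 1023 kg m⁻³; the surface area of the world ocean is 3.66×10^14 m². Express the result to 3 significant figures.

Required water volume = Δh × A = 0.32 m × 3.66×10^14 m² = 1.171×10^14 m³ = 1.171×10^5 km³.
Ice volume = water volume × ρ_w/ρ_ice = 1.171×10^5 × 1023/901 = 1.33×10^5 km³.

≈ 1.33×10^5 km³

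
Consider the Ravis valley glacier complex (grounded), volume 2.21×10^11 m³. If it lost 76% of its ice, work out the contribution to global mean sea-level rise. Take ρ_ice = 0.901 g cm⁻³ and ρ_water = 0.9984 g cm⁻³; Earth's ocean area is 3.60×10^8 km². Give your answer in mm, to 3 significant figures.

Ravis: 0.76 × 2.21×10^11 m³ × (901/998.4) = 1.516×10^11 m³ of water.
Spread over 3.60×10^14 m² of ocean, Δh = 1.516×10^11 / 3.60×10^14 = 4.21×10^-4 m = 0.421 mm.

≈ 0.421 mm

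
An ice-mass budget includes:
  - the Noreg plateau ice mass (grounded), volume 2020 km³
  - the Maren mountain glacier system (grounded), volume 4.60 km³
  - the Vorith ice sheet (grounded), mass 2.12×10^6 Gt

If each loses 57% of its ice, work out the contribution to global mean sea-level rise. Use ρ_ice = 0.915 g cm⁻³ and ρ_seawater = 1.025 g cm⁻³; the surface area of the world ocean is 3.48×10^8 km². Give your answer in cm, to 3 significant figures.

≈ 339 cm

Noreg: 0.57 × 2020 km³ × (915/1025) = 1028 km³ of water.
Maren: 0.57 × 4.60 km³ × (915/1025) = 2.341 km³ of water.
Vorith: 0.57 × 2.12×10^6 Gt = 1.208×10^18 kg; dividing by ρ_w = 1.025 g cm⁻³ = 1025 kg m⁻³ gives 1.179×10^15 m³ of water.
Total added water ≈ 1.180×10^15 m³ over 3.48×10^14 m² → Δh = 3.39 m = 339 cm.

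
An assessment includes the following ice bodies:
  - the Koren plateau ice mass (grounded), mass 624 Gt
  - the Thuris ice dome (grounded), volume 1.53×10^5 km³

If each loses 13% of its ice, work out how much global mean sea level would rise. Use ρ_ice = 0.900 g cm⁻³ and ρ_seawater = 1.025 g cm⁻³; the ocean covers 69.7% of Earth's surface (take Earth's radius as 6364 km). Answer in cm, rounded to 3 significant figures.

≈ 4.95 cm

Koren: 0.13 × 624 Gt = 8.112×10^13 kg; dividing by ρ_w = 1.025 g cm⁻³ = 1025 kg m⁻³ gives 7.914×10^10 m³ of water.
Thuris: 0.13 × 1.53×10^5 km³ × (900/1025) = 1.746×10^4 km³ of water.
Total added water ≈ 1.754×10^13 m³ over 3.55×10^14 m² → Δh = 0.0495 m = 4.95 cm.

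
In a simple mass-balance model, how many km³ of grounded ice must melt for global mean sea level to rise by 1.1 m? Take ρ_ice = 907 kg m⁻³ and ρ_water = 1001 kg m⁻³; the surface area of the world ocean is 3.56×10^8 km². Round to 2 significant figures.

Required water volume = Δh × A = 1.1 m × 3.56×10^14 m² = 3.916×10^14 m³ = 3.916×10^5 km³.
Ice volume = water volume × ρ_w/ρ_ice = 3.916×10^5 × 1001/907 = 4.3×10^5 km³.

≈ 4.3×10^5 km³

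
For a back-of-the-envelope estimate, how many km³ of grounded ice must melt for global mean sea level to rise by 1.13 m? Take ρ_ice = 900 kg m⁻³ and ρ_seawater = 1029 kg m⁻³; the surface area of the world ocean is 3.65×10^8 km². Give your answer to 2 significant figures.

≈ 4.7×10^5 km³

Required water volume = Δh × A = 1.13 m × 3.65×10^14 m² = 4.124×10^14 m³ = 4.124×10^5 km³.
Ice volume = water volume × ρ_w/ρ_ice = 4.124×10^5 × 1029/900 = 4.7×10^5 km³.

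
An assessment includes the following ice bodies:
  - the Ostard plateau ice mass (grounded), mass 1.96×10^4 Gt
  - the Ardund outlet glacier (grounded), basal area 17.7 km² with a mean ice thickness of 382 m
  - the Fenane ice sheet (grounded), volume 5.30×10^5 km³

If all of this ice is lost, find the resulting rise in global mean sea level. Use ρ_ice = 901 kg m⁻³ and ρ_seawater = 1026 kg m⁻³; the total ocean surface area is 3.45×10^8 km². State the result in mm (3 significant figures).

Ostard: 1.96×10^4 Gt = 1.960×10^16 kg; dividing by ρ_w = 1026 kg m⁻³ gives 1.910×10^13 m³ of water.
Ardund: ice volume = 17.7 km² × 382 m = 6.761 km³; 6.761 × (901/1026) = 5.938 km³ of water.
Fenane: 5.30×10^5 km³ × (901/1026) = 4.654×10^5 km³ of water.
Total added water ≈ 4.845×10^14 m³ over 3.45×10^14 m² → Δh = 1.40 m = 1400 mm.

≈ 1400 mm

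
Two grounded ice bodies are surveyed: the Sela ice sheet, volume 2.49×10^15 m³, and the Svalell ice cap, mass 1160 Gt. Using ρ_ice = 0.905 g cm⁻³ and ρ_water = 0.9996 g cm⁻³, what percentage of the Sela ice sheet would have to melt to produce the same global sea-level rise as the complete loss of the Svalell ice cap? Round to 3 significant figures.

Equal sea-level rise means equal mass of meltwater, i.e. equal mass of ice lost.
Ice mass of Svalell: 1.160×10^15 kg; ice mass of Sela: 2.253×10^18 kg.
Fraction required = 1.160×10^15 / 2.253×10^18 = 5.15×10^-4 → 0.0515 %.

≈ 0.0515 %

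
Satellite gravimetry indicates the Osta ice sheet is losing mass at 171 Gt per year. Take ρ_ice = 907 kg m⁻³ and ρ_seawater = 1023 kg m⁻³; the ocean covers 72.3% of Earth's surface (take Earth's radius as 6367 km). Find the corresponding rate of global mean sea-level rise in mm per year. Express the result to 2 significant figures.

≈ 0.45 mm/yr

ρ_w = 1023 kg m⁻³. Annual water volume added = 171 Gt / ρ_w = 1.710×10^14 kg / 1023 kg m⁻³ = 1.672×10^11 m³.
Δh per year = 1.672×10^11 / 3.68×10^14 = 4.54×10^-4 m = 0.45 mm.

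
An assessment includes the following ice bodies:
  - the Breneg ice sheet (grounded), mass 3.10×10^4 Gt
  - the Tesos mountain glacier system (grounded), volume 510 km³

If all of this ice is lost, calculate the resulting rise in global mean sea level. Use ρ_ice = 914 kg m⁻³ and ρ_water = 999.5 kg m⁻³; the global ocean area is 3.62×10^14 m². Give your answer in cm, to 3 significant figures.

Breneg: 3.10×10^4 Gt = 3.100×10^16 kg; dividing by ρ_w = 999.5 kg m⁻³ gives 3.102×10^13 m³ of water.
Tesos: 510 km³ × (914/999.5) = 466.4 km³ of water.
Total added water ≈ 3.148×10^13 m³ over 3.62×10^14 m² → Δh = 0.0870 m = 8.70 cm.

≈ 8.70 cm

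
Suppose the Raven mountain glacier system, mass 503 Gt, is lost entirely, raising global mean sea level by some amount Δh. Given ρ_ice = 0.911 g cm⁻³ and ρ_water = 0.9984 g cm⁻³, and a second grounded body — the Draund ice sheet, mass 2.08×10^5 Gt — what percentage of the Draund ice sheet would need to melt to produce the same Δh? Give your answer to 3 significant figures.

Equal sea-level rise means equal mass of meltwater, i.e. equal mass of ice lost.
Ice mass of Raven: 5.030×10^14 kg; ice mass of Draund: 2.080×10^17 kg.
Fraction required = 5.030×10^14 / 2.080×10^17 = 2.42×10^-3 → 0.242 %.

≈ 0.242 %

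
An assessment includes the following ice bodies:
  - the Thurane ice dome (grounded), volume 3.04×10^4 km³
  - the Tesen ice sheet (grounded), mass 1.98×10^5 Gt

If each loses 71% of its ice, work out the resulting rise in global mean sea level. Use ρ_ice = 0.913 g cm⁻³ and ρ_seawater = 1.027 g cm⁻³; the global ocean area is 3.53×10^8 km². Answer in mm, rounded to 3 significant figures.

Thurane: 0.71 × 3.04×10^4 km³ × (913/1027) = 1.919×10^4 km³ of water.
Tesen: 0.71 × 1.98×10^5 Gt = 1.406×10^17 kg; dividing by ρ_w = 1.027 g cm⁻³ = 1027 kg m⁻³ gives 1.369×10^14 m³ of water.
Total added water ≈ 1.561×10^14 m³ over 3.53×10^14 m² → Δh = 0.442 m = 442 mm.

≈ 442 mm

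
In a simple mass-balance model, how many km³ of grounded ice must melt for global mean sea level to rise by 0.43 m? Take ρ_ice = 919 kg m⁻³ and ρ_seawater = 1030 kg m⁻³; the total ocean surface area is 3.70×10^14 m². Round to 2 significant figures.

Required water volume = Δh × A = 0.43 m × 3.70×10^14 m² = 1.591×10^14 m³ = 1.591×10^5 km³.
Ice volume = water volume × ρ_w/ρ_ice = 1.591×10^5 × 1030/919 = 1.8×10^5 km³.

≈ 1.8×10^5 km³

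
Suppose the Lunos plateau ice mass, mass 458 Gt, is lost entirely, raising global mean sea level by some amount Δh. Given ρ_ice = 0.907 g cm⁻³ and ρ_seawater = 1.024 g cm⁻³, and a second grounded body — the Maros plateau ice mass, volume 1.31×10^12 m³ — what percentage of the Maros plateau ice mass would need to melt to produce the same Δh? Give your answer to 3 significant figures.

≈ 38.5 %

Equal sea-level rise means equal mass of meltwater, i.e. equal mass of ice lost.
Ice mass of Lunos: 4.580×10^14 kg; ice mass of Maros: 1.188×10^15 kg.
Fraction required = 4.580×10^14 / 1.188×10^15 = 0.385 → 38.5 %.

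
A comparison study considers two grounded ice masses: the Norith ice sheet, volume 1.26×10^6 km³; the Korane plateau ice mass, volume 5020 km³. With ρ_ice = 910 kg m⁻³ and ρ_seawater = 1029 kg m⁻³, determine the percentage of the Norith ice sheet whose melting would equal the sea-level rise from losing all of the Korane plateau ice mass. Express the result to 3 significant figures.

Equal sea-level rise means equal mass of meltwater, i.e. equal mass of ice lost.
Ice mass of Korane: 4.568×10^15 kg; ice mass of Norith: 1.147×10^18 kg.
Fraction required = 4.568×10^15 / 1.147×10^18 = 3.98×10^-3 → 0.398 %.

≈ 0.398 %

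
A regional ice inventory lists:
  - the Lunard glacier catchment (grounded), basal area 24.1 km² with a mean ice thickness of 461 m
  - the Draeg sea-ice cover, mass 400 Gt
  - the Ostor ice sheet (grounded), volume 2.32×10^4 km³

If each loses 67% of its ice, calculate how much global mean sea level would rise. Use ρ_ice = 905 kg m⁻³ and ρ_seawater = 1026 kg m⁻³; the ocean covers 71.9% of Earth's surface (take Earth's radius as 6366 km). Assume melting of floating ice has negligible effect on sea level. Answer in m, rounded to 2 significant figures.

Lunard: ice volume = 24.1 km² × 461 m = 11.11 km³; 0.67 × 11.11 × (905/1026) = 6.566 km³ of water.
The Draeg sea-ice cover is floating and already displaces its own weight of water, so its melt adds essentially nothing to sea level.
Ostor: 0.67 × 2.32×10^4 km³ × (905/1026) = 1.371×10^4 km³ of water.
Total added water ≈ 1.372×10^13 m³ over 3.66×10^14 m² → Δh = 0.0375 m.

≈ 0.037 m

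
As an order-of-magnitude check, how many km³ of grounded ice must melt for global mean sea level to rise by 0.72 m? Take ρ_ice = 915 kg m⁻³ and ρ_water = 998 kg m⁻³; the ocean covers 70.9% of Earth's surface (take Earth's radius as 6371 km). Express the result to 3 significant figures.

≈ 2.84×10^5 km³

Required water volume = Δh × A = 0.72 m × 3.62×10^14 m² = 2.604×10^14 m³ = 2.604×10^5 km³.
Ice volume = water volume × ρ_w/ρ_ice = 2.604×10^5 × 998/915 = 2.84×10^5 km³.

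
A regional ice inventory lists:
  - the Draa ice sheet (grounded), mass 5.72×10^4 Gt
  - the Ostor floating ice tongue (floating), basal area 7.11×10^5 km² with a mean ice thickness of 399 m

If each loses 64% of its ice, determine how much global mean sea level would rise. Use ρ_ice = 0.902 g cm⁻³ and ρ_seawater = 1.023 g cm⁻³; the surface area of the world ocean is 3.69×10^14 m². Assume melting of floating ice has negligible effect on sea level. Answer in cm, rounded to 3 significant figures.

Draa: 0.64 × 5.72×10^4 Gt = 3.661×10^16 kg; dividing by ρ_w = 1.023 g cm⁻³ = 1023 kg m⁻³ gives 3.578×10^13 m³ of water.
The Ostor floating ice tongue is floating and already displaces its own weight of water, so its melt adds essentially nothing to sea level.
Total added water ≈ 3.578×10^13 m³ over 3.69×10^14 m² → Δh = 0.0970 m = 9.70 cm.

≈ 9.70 cm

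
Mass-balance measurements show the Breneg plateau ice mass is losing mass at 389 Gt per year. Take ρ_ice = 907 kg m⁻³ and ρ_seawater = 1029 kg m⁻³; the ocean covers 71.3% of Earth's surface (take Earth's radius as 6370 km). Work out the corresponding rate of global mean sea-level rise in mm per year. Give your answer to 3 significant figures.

ρ_w = 1029 kg m⁻³. Annual water volume added = 389 Gt / ρ_w = 3.890×10^14 kg / 1029 kg m⁻³ = 3.780×10^11 m³.
Δh per year = 3.780×10^11 / 3.64×10^14 = 1.04×10^-3 m = 1.04 mm.

≈ 1.04 mm/yr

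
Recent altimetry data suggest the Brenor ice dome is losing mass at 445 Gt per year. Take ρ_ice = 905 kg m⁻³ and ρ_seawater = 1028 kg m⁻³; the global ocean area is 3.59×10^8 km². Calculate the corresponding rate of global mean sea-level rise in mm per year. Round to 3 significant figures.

ρ_w = 1028 kg m⁻³. Annual water volume added = 445 Gt / ρ_w = 4.450×10^14 kg / 1028 kg m⁻³ = 4.329×10^11 m³.
Δh per year = 4.329×10^11 / 3.59×10^14 = 1.21×10^-3 m = 1.21 mm.

≈ 1.21 mm/yr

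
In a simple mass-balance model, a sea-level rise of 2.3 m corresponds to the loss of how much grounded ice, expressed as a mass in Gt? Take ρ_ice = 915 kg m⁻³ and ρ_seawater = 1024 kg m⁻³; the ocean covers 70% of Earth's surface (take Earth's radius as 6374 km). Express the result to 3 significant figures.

Required water volume = Δh × A = 2.3 m × 3.57×10^14 m² = 8.220×10^14 m³.
ρ_w = 1024 kg m⁻³, so the mass of water = 8.220×10^14 m³ × 1024 kg m⁻³ = 8.417×10^17 kg = 8.42×10^5 Gt (and the same mass of ice, by conservation).

≈ 8.42×10^5 Gt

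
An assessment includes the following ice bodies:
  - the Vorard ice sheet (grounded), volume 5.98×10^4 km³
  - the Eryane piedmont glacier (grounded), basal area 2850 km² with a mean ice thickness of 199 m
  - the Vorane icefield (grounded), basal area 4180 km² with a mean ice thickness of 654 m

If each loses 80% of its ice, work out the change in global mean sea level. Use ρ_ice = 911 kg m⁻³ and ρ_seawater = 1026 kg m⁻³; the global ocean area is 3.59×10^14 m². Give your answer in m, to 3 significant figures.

Vorard: 0.8 × 5.98×10^4 km³ × (911/1026) = 4.248×10^4 km³ of water.
Eryane: ice volume = 2850 km² × 199 m = 567.1 km³; 0.8 × 567.1 × (911/1026) = 402.9 km³ of water.
Vorane: ice volume = 4180 km² × 654 m = 2734 km³; 0.8 × 2734 × (911/1026) = 1942 km³ of water.
Total added water ≈ 4.482×10^13 m³ over 3.59×10^14 m² → Δh = 0.125 m.

≈ 0.125 m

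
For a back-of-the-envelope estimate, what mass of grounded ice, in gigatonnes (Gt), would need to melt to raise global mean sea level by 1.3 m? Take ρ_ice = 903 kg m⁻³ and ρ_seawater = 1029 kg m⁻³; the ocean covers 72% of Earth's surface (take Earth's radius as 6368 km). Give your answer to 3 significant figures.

≈ 4.91×10^5 Gt

Required water volume = Δh × A = 1.3 m × 3.67×10^14 m² = 4.770×10^14 m³.
ρ_w = 1029 kg m⁻³, so the mass of water = 4.770×10^14 m³ × 1029 kg m⁻³ = 4.908×10^17 kg = 4.91×10^5 Gt (and the same mass of ice, by conservation).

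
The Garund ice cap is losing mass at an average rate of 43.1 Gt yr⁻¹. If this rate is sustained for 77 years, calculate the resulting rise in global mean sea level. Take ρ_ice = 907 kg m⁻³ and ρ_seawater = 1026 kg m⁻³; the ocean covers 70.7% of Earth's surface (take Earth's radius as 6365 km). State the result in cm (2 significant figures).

≈ 0.90 cm

Total mass lost = 43.1 Gt/yr × 77 yr = 3319 Gt = 3.319×10^15 kg.
ρ_w = 1026 kg m⁻³, so water volume = 3.319×10^15 / 1026 = 3.235×10^12 m³.
Δh = 3.235×10^12 / 3.60×10^14 = 8.99×10^-3 m = 0.90 cm.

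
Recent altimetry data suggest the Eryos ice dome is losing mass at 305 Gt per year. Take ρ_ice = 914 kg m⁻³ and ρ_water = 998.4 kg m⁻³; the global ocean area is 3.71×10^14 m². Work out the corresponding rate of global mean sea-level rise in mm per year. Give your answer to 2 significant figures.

≈ 0.82 mm/yr

ρ_w = 998.4 kg m⁻³. Annual water volume added = 305 Gt / ρ_w = 3.050×10^14 kg / 998.4 kg m⁻³ = 3.055×10^11 m³.
Δh per year = 3.055×10^11 / 3.71×10^14 = 8.23×10^-4 m = 0.82 mm.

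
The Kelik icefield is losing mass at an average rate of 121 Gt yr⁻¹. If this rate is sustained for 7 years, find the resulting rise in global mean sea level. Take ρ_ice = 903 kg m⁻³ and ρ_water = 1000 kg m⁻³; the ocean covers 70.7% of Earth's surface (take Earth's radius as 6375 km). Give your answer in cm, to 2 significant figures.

Total mass lost = 121 Gt/yr × 7 yr = 847.0 Gt = 8.470×10^14 kg.
ρ_w = 1000 kg m⁻³, so water volume = 8.470×10^14 / 1000 = 8.470×10^11 m³.
Δh = 8.470×10^11 / 3.61×10^14 = 2.35×10^-3 m = 0.23 cm.

≈ 0.23 cm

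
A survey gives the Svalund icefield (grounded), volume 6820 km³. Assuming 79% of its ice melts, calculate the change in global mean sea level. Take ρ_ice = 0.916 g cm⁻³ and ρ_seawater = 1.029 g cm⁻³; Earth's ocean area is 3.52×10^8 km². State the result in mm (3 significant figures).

Svalund: 0.79 × 6820 km³ × (916/1029) = 4796 km³ of water.
Spread over 3.52×10^14 m² of ocean, Δh = 4.796×10^12 / 3.52×10^14 = 0.0136 m = 13.6 mm.

≈ 13.6 mm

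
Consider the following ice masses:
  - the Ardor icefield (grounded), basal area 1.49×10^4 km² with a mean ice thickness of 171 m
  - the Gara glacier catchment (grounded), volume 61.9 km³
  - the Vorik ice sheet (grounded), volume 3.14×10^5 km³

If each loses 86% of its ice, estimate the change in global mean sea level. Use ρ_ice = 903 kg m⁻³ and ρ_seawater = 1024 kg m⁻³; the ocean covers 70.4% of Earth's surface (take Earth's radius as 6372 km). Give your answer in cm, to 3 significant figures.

Ardor: ice volume = 1.49×10^4 km² × 171 m = 2548 km³; 0.86 × 2548 × (903/1024) = 1932 km³ of water.
Gara: 0.86 × 61.9 km³ × (903/1024) = 46.94 km³ of water.
Vorik: 0.86 × 3.14×10^5 km³ × (903/1024) = 2.381×10^5 km³ of water.
Total added water ≈ 2.401×10^14 m³ over 3.59×10^14 m² → Δh = 0.668 m = 66.8 cm.

≈ 66.8 cm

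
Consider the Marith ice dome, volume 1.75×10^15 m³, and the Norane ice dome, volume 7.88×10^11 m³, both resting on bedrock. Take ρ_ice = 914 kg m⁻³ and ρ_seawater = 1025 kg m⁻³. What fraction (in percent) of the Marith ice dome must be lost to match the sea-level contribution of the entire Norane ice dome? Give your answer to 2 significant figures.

Equal sea-level rise means equal mass of meltwater, i.e. equal mass of ice lost.
Ice mass of Norane: 7.202×10^14 kg; ice mass of Marith: 1.600×10^18 kg.
Fraction required = 7.202×10^14 / 1.600×10^18 = 4.50×10^-4 → 0.045 %.

≈ 0.045 %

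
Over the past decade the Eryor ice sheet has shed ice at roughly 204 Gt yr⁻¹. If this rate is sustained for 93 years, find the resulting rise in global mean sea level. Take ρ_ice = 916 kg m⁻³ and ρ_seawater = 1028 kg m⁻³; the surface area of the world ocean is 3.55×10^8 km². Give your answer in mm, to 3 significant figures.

Total mass lost = 204 Gt/yr × 93 yr = 1.897×10^4 Gt = 1.897×10^16 kg.
ρ_w = 1028 kg m⁻³, so water volume = 1.897×10^16 / 1028 = 1.846×10^13 m³.
Δh = 1.846×10^13 / 3.55×10^14 = 0.0520 m = 52.0 mm.

≈ 52.0 mm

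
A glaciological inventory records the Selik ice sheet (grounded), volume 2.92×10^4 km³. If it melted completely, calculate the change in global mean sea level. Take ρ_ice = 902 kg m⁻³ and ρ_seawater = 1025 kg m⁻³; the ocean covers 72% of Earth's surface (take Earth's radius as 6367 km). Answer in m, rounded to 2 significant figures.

≈ 0.070 m

Selik: 2.92×10^4 km³ × (902/1025) = 2.570×10^4 km³ of water.
Spread over 3.67×10^14 m² of ocean, Δh = 2.570×10^13 / 3.67×10^14 = 0.0701 m.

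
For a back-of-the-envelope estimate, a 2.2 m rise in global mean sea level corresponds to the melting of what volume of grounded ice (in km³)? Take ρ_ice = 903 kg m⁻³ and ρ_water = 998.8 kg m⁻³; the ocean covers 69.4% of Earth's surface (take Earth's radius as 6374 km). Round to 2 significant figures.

≈ 8.6×10^5 km³

Required water volume = Δh × A = 2.2 m × 3.54×10^14 m² = 7.795×10^14 m³ = 7.795×10^5 km³.
Ice volume = water volume × ρ_w/ρ_ice = 7.795×10^5 × 998.8/903 = 8.6×10^5 km³.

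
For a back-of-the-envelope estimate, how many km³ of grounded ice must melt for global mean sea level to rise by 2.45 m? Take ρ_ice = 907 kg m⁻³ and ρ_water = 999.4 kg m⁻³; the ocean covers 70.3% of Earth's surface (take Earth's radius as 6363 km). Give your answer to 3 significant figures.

≈ 9.66×10^5 km³

Required water volume = Δh × A = 2.45 m × 3.58×10^14 m² = 8.763×10^14 m³ = 8.763×10^5 km³.
Ice volume = water volume × ρ_w/ρ_ice = 8.763×10^5 × 999.4/907 = 9.66×10^5 km³.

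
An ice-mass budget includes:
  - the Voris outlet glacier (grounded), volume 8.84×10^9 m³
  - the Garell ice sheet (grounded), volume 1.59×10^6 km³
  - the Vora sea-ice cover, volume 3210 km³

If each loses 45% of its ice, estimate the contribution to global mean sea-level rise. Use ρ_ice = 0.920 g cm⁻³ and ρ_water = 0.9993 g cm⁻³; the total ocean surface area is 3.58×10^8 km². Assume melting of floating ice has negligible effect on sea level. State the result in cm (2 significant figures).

≈ 180 cm

Voris: 0.45 × 8.84×10^9 m³ × (920/999.3) = 3.662×10^9 m³ of water.
Garell: 0.45 × 1.59×10^6 km³ × (920/999.3) = 6.587×10^5 km³ of water.
The Vora sea-ice cover is floating and already displaces its own weight of water, so its melt adds essentially nothing to sea level.
Total added water ≈ 6.587×10^14 m³ over 3.58×10^14 m² → Δh = 1.84 m = 180 cm.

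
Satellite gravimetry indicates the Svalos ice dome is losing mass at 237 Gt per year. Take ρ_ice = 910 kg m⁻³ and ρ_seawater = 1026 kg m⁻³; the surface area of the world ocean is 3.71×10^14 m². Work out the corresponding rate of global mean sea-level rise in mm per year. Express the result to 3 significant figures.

ρ_w = 1026 kg m⁻³. Annual water volume added = 237 Gt / ρ_w = 2.370×10^14 kg / 1026 kg m⁻³ = 2.310×10^11 m³.
Δh per year = 2.310×10^11 / 3.71×10^14 = 6.23×10^-4 m = 0.623 mm.

≈ 0.623 mm/yr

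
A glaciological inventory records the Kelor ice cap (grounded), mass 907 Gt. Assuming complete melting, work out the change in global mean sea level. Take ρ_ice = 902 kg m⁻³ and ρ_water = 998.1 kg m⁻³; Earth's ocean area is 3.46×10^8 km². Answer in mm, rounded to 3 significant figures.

Kelor: 907 Gt = 9.070×10^14 kg; dividing by ρ_w = 998.1 kg m⁻³ gives 9.087×10^11 m³ of water.
Spread over 3.46×10^14 m² of ocean, Δh = 9.087×10^11 / 3.46×10^14 = 2.63×10^-3 m = 2.63 mm.

≈ 2.63 mm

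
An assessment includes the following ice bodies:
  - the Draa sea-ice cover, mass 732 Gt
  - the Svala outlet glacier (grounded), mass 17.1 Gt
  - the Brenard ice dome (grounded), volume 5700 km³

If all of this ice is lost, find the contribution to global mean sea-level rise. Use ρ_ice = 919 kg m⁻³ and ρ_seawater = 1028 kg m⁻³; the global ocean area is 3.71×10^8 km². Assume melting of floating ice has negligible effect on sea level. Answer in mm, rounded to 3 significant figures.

≈ 13.8 mm

The Draa sea-ice cover is floating and already displaces its own weight of water, so its melt adds essentially nothing to sea level.
Svala: 17.1 Gt = 1.710×10^13 kg; dividing by ρ_w = 1028 kg m⁻³ gives 1.663×10^10 m³ of water.
Brenard: 5700 km³ × (919/1028) = 5096 km³ of water.
Total added water ≈ 5.112×10^12 m³ over 3.71×10^14 m² → Δh = 0.0138 m = 13.8 mm.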